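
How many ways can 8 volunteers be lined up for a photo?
8! = 40320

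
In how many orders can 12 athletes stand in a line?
12! = 479001600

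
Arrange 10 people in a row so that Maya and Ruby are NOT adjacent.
Total - adjacent = 10! - (10-1)!×2 = 3628800 - 725760 = 2903040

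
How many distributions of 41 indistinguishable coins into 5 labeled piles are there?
C(41+5-1, 5-1) = C(45, 4) = 148995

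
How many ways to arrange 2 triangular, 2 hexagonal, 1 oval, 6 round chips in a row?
11! / (2! × 2! × 1! × 6!) = 13860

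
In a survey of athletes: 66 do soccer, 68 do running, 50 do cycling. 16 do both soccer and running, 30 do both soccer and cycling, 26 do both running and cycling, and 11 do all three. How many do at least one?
|A∪B∪C| = 66+68+50-16-30-26+11 = 123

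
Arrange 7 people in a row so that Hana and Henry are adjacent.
Treat as block: (7-1)! × 2! = 720 × 2 = 1440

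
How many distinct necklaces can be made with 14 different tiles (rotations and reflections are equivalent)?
(14-1)!/2 = 6227020800/2 = 3113510400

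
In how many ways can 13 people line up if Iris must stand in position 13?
Fix one position: (13-1)! = 479001600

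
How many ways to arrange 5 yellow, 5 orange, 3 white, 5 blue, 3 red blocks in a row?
21! / (5! × 5! × 3! × 5! × 3!) = 821292151680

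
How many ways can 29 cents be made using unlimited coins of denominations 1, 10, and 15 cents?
Coefficient of x^29 in 1/(1-x^1) · 1/(1-x^10) · 1/(1-x^15). Case on j = number of 15-cent coins (j = 0..1); remainder r = 29 - 15j is made from {1,10} in ⌊r/10⌋+1 ways. r = 29, 14 → 3 + 2 = 5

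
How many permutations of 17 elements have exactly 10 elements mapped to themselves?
Choose the 10 fixed points C(17,10) = 19448, derange the rest: !7 = Σ_{j=0}^{7} (-1)^j·7!/j! = 5040 - 5040 + 2520 - 840 + 210 - 42 + 7 - 1 = 1854. Product = 19448 × 1854 = 36056592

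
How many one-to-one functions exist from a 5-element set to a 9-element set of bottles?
P(9,5) = 9!/(9-5)! = 15120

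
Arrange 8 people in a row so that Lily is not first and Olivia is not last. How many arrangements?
By inclusion-exclusion: 8! - 2×(8-1)! + (8-2)! = 40320 - 10080 + 720 = 30960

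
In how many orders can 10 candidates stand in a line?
10! = 3628800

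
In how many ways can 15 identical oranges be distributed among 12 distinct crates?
C(15+12-1, 12-1) = C(26, 11) = 7726160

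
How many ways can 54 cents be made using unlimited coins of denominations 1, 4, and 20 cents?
Coefficient of x^54 in 1/(1-x^1) · 1/(1-x^4) · 1/(1-x^20). Case on j = number of 20-cent coins (j = 0..2); remainder r = 54 - 20j is made from {1,4} in ⌊r/4⌋+1 ways. r = 54, 34, 14 → 14 + 9 + 4 = 27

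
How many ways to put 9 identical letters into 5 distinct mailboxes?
C(9+5-1, 5-1) = C(13, 4) = 715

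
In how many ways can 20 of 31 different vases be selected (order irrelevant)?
C(31,20) = 31!/(20!×11!) = 84672315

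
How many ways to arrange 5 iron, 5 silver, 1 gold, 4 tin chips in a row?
15! / (5! × 5! × 1! × 4!) = 3783780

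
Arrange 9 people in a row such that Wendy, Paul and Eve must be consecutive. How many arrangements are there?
Treat the 3 as one block: (9-3+1)! × 3! = 5040 × 6 = 30240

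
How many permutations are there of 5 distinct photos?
5! = 120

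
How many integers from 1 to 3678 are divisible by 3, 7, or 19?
⌊3678/3⌋+⌊3678/7⌋+⌊3678/19⌋ - ⌊3678/21⌋-⌊3678/57⌋-⌊3678/133⌋ + ⌊3678/399⌋ = 1226+525+193 - 175-64-27 + 9 = 1687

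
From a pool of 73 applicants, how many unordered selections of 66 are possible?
C(73,66) = 73!/(66!×7!) = 1629348612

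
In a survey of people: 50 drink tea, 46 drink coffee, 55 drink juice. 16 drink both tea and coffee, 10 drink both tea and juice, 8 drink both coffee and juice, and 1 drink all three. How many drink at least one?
|A∪B∪C| = 50+46+55-16-10-8+1 = 118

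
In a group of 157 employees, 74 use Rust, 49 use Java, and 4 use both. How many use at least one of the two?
|A∪B| = |A| + |B| - |A∩B| = 74 + 49 - 4 = 119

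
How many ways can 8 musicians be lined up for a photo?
8! = 40320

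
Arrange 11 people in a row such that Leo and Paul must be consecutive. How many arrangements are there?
Treat the 2 as one block: (11-2+1)! × 2! = 3628800 × 2 = 7257600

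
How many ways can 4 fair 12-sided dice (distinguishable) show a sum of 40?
Coefficient of x^40 in (x + x² + ... + x^12)^4. By inclusion-exclusion on dice exceeding 12: Σ_j (-1)^j C(4,j)·C(40-1-12j, 3) = C(4,0)·C(39,3) - C(4,1)·C(27,3) + C(4,2)·C(15,3) - C(4,3)·C(3,3) = 1·9139 - 4·2925 + 6·455 - 4·1 = 165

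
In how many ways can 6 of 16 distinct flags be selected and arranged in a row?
P(16,6) = 16!/(16-6)! = 5765760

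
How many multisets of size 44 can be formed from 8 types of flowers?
C(44+8-1, 8-1) = C(51, 7) = 115775100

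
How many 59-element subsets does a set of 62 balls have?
C(62,59) = 62!/(59!×3!) = 37820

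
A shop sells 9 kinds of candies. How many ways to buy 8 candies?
C(8+9-1, 9-1) = C(16, 8) = 12870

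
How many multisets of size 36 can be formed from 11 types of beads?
C(36+11-1, 11-1) = C(46, 10) = 4076350421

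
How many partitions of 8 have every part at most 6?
Let r_j(i) = number of partitions of i into parts ≤ j, for i = 0..8. r_1(i) = 1 for all i; r_j(i) = r_{j-1}(i) + r_j(i-j). Rows j = 2..6: ≤2: 1 1 2 2 3 3 4 4 5; ≤3: 1 1 2 3 4 5 7 8 10; ≤4: 1 1 2 3 5 6 9 11 15; ≤5: 1 1 2 3 5 7 10 13 18; ≤6: 1 1 2 3 5 7 11 14 20. r_6(8) = 20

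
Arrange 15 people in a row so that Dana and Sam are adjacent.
Treat as block: (15-1)! × 2! = 87178291200 × 2 = 174356582400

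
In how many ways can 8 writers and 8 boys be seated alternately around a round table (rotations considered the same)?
Fix one of the writers: (8-1)! ways for the remaining writers, × 8! ways for the boys = 5040 × 40320 = 203212800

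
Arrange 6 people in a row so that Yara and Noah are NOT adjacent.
Total - adjacent = 6! - (6-1)!×2 = 720 - 240 = 480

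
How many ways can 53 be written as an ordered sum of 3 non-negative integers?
C(53+3-1, 3-1) = C(55, 2) = 1485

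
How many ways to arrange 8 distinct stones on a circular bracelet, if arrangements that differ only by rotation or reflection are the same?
(8-1)!/2 = 5040/2 = 2520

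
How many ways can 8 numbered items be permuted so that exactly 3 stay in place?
Choose the 3 fixed points C(8,3) = 56, derange the rest: !5 = Σ_{j=0}^{5} (-1)^j·5!/j! = 120 - 120 + 60 - 20 + 5 - 1 = 44. Product = 56 × 44 = 2464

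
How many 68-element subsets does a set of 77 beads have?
C(77,68) = 77!/(68!×9!) = 161322559475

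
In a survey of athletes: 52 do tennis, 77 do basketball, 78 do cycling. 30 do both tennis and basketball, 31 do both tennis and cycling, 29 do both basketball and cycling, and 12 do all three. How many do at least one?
|A∪B∪C| = 52+77+78-30-31-29+12 = 129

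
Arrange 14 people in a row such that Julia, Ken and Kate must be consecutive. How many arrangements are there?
Treat the 3 as one block: (14-3+1)! × 3! = 479001600 × 6 = 2874009600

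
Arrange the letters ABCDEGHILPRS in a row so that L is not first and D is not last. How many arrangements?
By inclusion-exclusion: 12! - 2×(12-1)! + (12-2)! = 479001600 - 79833600 + 3628800 = 402796800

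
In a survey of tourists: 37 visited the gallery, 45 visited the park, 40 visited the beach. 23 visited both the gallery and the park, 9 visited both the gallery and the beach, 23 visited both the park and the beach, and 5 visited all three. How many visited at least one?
|A∪B∪C| = 37+45+40-23-9-23+5 = 72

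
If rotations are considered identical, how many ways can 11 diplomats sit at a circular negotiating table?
Circular: fix one position, arrange the rest. (11-1)! = 3628800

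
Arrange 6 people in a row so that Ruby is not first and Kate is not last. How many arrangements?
By inclusion-exclusion: 6! - 2×(6-1)! + (6-2)! = 720 - 240 + 24 = 504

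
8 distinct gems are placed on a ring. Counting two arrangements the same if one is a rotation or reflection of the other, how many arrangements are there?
(8-1)!/2 = 5040/2 = 2520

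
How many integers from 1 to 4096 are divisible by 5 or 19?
⌊4096/5⌋ + ⌊4096/19⌋ - ⌊4096/95⌋ = 819 + 215 - 43 = 991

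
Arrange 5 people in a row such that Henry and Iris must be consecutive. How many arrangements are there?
Treat the 2 as one block: (5-2+1)! × 2! = 24 × 2 = 48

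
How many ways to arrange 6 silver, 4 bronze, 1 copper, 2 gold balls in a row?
13! / (6! × 4! × 1! × 2!) = 180180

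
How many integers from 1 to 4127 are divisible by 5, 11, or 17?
⌊4127/5⌋+⌊4127/11⌋+⌊4127/17⌋ - ⌊4127/55⌋-⌊4127/85⌋-⌊4127/187⌋ + ⌊4127/935⌋ = 825+375+242 - 75-48-22 + 4 = 1301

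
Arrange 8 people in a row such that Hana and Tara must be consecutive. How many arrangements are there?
Treat the 2 as one block: (8-2+1)! × 2! = 5040 × 2 = 10080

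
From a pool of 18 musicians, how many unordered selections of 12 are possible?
C(18,12) = 18!/(12!×6!) = 18564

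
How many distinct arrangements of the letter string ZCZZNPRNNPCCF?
13! / (3! × 1! × 1! × 3! × 2! × 3!) = 14414400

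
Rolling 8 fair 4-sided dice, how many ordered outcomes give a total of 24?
Coefficient of x^24 in (x + x² + ... + x^4)^8. By inclusion-exclusion on dice exceeding 4: Σ_j (-1)^j C(8,j)·C(24-1-4j, 7) = C(8,0)·C(23,7) - C(8,1)·C(19,7) + C(8,2)·C(15,7) - C(8,3)·C(11,7) + C(8,4)·C(7,7) = 1·245157 - 8·50388 + 28·6435 - 56·330 + 70·1 = 3823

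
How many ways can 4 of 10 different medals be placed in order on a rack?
P(10,4) = 10!/(10-4)! = 5040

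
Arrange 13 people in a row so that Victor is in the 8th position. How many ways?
Fix one position: (13-1)! = 479001600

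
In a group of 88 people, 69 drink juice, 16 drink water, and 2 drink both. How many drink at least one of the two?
|A∪B| = |A| + |B| - |A∩B| = 69 + 16 - 2 = 83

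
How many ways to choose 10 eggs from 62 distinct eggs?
C(62,10) = 62!/(10!×52!) = 107518933731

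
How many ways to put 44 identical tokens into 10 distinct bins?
C(44+10-1, 10-1) = C(53, 9) = 4431613550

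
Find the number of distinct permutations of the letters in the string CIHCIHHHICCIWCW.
15! / (2! × 4! × 5! × 4!) = 9459450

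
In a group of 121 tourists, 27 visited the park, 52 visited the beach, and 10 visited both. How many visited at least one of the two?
|A∪B| = |A| + |B| - |A∩B| = 27 + 52 - 10 = 69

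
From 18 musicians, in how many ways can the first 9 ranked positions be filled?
P(18,9) = 18!/(18-9)! = 17643225600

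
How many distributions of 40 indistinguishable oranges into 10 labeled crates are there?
C(40+10-1, 10-1) = C(49, 9) = 2054455634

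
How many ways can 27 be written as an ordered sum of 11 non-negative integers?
C(27+11-1, 11-1) = C(37, 10) = 348330136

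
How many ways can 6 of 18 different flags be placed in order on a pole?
P(18,6) = 18!/(18-6)! = 13366080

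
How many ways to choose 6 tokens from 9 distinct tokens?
C(9,6) = 9!/(6!×3!) = 84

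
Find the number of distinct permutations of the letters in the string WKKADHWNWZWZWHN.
15! / (1! × 2! × 2! × 5! × 2! × 2! × 1!) = 681080400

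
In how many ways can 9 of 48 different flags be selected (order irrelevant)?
C(48,9) = 48!/(9!×39!) = 1677106640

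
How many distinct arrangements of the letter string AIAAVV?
6! / (1! × 3! × 2!) = 60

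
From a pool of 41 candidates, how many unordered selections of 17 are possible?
C(41,17) = 41!/(17!×24!) = 151584480450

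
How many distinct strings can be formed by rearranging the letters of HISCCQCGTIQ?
11! / (1! × 2! × 1! × 1! × 1! × 2! × 3!) = 1663200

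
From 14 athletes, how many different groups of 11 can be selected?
C(14,11) = 14!/(11!×3!) = 364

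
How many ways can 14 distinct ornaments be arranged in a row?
14! = 87178291200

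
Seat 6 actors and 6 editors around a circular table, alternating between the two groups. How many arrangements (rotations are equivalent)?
Fix one of the actors: (6-1)! ways for the remaining actors, × 6! ways for the editors = 120 × 720 = 86400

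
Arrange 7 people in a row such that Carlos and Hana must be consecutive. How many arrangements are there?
Treat the 2 as one block: (7-2+1)! × 2! = 720 × 2 = 1440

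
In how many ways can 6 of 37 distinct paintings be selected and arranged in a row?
P(37,6) = 37!/(37-6)! = 1673844480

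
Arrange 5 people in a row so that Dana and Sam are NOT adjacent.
Total - adjacent = 5! - (5-1)!×2 = 120 - 48 = 72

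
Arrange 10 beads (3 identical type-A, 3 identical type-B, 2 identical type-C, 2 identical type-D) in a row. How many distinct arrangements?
10! / (3! × 3! × 2! × 2!) = 25200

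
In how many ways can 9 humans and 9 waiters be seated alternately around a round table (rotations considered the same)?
Fix one of the humans: (9-1)! ways for the remaining humans, × 9! ways for the waiters = 40320 × 362880 = 14631321600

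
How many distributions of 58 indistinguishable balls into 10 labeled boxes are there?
C(58+10-1, 10-1) = C(67, 9) = 42757703560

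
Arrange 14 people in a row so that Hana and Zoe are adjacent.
Treat as block: (14-1)! × 2! = 6227020800 × 2 = 12454041600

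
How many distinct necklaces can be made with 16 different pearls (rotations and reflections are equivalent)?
(16-1)!/2 = 1307674368000/2 = 653837184000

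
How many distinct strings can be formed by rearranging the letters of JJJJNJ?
6! / (1! × 5!) = 6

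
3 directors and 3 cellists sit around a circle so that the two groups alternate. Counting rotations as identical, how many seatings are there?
Fix one of the directors: (3-1)! ways for the remaining directors, × 3! ways for the cellists = 2 × 6 = 12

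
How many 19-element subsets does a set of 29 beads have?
C(29,19) = 29!/(19!×10!) = 20030010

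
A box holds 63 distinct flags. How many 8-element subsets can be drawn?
C(63,8) = 63!/(8!×55!) = 3872894697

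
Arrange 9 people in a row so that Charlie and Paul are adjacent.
Treat as block: (9-1)! × 2! = 40320 × 2 = 80640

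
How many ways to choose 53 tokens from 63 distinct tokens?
C(63,53) = 63!/(53!×10!) = 127805525001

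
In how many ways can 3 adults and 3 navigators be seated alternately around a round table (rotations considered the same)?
Fix one of the adults: (3-1)! ways for the remaining adults, × 3! ways for the navigators = 2 × 6 = 12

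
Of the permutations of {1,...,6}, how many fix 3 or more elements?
Exactly j fixed points: C(6,j)·!(6-j); sum over j ≥ 3 (derangement numbers via !m = (m-1)·(!(m-1) + !(m-2)): !0..!3 = 1, 0, 1, 2). Σ_{j=3}^{6} C(6,j)·!(6-j) = C(6,3)·!3 + C(6,4)·!2 + C(6,5)·!1 + C(6,6)·!0 = 20·2 + 15·1 + 6·0 + 1·1 = 56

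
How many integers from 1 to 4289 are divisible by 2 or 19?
⌊4289/2⌋ + ⌊4289/19⌋ - ⌊4289/38⌋ = 2144 + 225 - 112 = 2257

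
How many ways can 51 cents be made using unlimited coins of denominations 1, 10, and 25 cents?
Coefficient of x^51 in 1/(1-x^1) · 1/(1-x^10) · 1/(1-x^25). Case on j = number of 25-cent coins (j = 0..2); remainder r = 51 - 25j is made from {1,10} in ⌊r/10⌋+1 ways. r = 51, 26, 1 → 6 + 3 + 1 = 10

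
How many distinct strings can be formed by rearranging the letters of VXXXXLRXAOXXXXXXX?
17! / (1! × 1! × 1! × 12! × 1! × 1!) = 742560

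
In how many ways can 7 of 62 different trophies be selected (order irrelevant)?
C(62,7) = 62!/(7!×55!) = 491796152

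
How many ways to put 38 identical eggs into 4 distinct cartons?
C(38+4-1, 4-1) = C(41, 3) = 10660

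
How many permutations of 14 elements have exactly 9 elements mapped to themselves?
Choose the 9 fixed points C(14,9) = 2002, derange the rest: !5 = Σ_{j=0}^{5} (-1)^j·5!/j! = 120 - 120 + 60 - 20 + 5 - 1 = 44. Product = 2002 × 44 = 88088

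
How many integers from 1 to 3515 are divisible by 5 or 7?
⌊3515/5⌋ + ⌊3515/7⌋ - ⌊3515/35⌋ = 703 + 502 - 100 = 1105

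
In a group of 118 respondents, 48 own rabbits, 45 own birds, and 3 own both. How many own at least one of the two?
|A∪B| = |A| + |B| - |A∩B| = 48 + 45 - 3 = 90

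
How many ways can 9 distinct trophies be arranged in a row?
9! = 362880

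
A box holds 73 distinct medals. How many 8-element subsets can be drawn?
C(73,8) = 73!/(8!×65!) = 13442126049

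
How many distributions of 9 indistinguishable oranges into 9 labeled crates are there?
C(9+9-1, 9-1) = C(17, 8) = 24310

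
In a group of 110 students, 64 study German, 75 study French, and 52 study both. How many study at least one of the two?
|A∪B| = |A| + |B| - |A∩B| = 64 + 75 - 52 = 87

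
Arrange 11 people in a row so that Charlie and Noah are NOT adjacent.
Total - adjacent = 11! - (11-1)!×2 = 39916800 - 7257600 = 32659200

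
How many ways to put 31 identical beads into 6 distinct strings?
C(31+6-1, 6-1) = C(36, 5) = 376992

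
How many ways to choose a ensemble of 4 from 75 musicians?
C(75,4) = 75!/(4!×71!) = 1215450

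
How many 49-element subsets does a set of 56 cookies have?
C(56,49) = 56!/(49!×7!) = 231917400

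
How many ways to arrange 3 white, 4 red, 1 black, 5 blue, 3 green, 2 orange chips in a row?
18! / (3! × 4! × 1! × 5! × 3! × 2!) = 30875644800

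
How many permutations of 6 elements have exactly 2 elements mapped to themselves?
Choose the 2 fixed points C(6,2) = 15, derange the rest: !4 = Σ_{j=0}^{4} (-1)^j·4!/j! = 24 - 24 + 12 - 4 + 1 = 9. Product = 15 × 9 = 135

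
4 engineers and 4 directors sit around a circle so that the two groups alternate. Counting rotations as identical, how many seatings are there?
Fix one of the engineers: (4-1)! ways for the remaining engineers, × 4! ways for the directors = 6 × 24 = 144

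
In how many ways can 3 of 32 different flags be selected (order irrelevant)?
C(32,3) = 32!/(3!×29!) = 4960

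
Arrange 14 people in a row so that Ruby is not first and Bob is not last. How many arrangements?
By inclusion-exclusion: 14! - 2×(14-1)! + (14-2)! = 87178291200 - 12454041600 + 479001600 = 75203251200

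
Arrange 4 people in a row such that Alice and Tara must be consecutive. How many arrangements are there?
Treat the 2 as one block: (4-2+1)! × 2! = 6 × 2 = 12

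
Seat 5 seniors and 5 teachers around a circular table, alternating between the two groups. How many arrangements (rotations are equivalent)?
Fix one of the seniors: (5-1)! ways for the remaining seniors, × 5! ways for the teachers = 24 × 120 = 2880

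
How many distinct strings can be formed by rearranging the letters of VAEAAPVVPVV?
11! / (5! × 3! × 1! × 2!) = 27720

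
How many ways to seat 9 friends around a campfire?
Circular: fix one position, arrange the rest. (9-1)! = 40320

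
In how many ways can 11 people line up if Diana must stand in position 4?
Fix one position: (11-1)! = 3628800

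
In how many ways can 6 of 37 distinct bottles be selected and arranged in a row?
P(37,6) = 37!/(37-6)! = 1673844480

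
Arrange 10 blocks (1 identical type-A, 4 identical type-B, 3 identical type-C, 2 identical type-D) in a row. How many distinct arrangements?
10! / (1! × 4! × 3! × 2!) = 12600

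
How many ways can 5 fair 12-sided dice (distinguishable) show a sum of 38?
Coefficient of x^38 in (x + x² + ... + x^12)^5. By inclusion-exclusion on dice exceeding 12: Σ_j (-1)^j C(5,j)·C(38-1-12j, 4) = C(5,0)·C(37,4) - C(5,1)·C(25,4) + C(5,2)·C(13,4) = 1·66045 - 5·12650 + 10·715 = 9945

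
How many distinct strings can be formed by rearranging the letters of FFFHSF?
6! / (4! × 1! × 1!) = 30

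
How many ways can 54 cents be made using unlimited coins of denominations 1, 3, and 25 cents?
Coefficient of x^54 in 1/(1-x^1) · 1/(1-x^3) · 1/(1-x^25). Case on j = number of 25-cent coins (j = 0..2); remainder r = 54 - 25j is made from {1,3} in ⌊r/3⌋+1 ways. r = 54, 29, 4 → 19 + 10 + 2 = 31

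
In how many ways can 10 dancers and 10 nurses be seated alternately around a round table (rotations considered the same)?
Fix one of the dancers: (10-1)! ways for the remaining dancers, × 10! ways for the nurses = 362880 × 3628800 = 1316818944000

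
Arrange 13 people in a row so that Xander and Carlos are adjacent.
Treat as block: (13-1)! × 2! = 479001600 × 2 = 958003200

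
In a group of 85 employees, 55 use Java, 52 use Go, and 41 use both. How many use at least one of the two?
|A∪B| = |A| + |B| - |A∩B| = 55 + 52 - 41 = 66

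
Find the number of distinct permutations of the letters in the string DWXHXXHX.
8! / (1! × 2! × 4! × 1!) = 840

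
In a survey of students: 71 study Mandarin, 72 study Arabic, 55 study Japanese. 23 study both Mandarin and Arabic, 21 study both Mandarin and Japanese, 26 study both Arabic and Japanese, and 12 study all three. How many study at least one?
|A∪B∪C| = 71+72+55-23-21-26+12 = 140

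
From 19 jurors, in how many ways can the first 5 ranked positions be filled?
P(19,5) = 19!/(19-5)! = 1395360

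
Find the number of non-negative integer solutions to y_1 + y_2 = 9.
C(9+2-1, 2-1) = C(10, 1) = 10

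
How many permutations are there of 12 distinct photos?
12! = 479001600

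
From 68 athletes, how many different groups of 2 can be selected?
C(68,2) = 68!/(2!×66!) = 2278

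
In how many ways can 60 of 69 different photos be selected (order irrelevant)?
C(69,60) = 69!/(60!×9!) = 56672074888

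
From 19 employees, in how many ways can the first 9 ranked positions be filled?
P(19,9) = 19!/(19-9)! = 33522128640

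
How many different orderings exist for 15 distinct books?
15! = 1307674368000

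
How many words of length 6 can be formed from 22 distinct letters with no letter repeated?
P(22,6) = 22!/(22-6)! = 53721360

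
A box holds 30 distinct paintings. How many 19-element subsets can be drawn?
C(30,19) = 30!/(19!×11!) = 54627300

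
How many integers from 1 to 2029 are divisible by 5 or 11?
⌊2029/5⌋ + ⌊2029/11⌋ - ⌊2029/55⌋ = 405 + 184 - 36 = 553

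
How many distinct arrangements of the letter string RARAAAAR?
8! / (3! × 5!) = 56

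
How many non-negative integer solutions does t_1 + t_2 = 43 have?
C(43+2-1, 2-1) = C(44, 1) = 44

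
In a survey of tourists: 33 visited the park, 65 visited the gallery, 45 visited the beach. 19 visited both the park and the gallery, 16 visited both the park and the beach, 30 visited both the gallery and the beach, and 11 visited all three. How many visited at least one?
|A∪B∪C| = 33+65+45-19-16-30+11 = 89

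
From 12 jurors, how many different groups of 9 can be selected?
C(12,9) = 12!/(9!×3!) = 220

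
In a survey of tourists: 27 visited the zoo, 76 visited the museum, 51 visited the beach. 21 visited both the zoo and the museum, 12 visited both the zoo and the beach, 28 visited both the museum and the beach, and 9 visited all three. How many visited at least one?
|A∪B∪C| = 27+76+51-21-12-28+9 = 102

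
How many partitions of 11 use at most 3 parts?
By conjugation, equals partitions of 11 into parts ≤ 3. Let r_j(i) = number of partitions of i into parts ≤ j, for i = 0..11. r_1(i) = 1 for all i; r_j(i) = r_{j-1}(i) + r_j(i-j). Rows j = 2..3: ≤2: 1 1 2 2 3 3 4 4 5 5 6 6; ≤3: 1 1 2 3 4 5 7 8 10 12 14 16. r_3(11) = 16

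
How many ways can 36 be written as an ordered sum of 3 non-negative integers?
C(36+3-1, 3-1) = C(38, 2) = 703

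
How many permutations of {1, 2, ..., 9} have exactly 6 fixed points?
Choose the 6 fixed points C(9,6) = 84, derange the rest: !3 = Σ_{j=0}^{3} (-1)^j·3!/j! = 6 - 6 + 3 - 1 = 2. Product = 84 × 2 = 168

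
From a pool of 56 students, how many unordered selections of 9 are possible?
C(56,9) = 56!/(9!×47!) = 7575968400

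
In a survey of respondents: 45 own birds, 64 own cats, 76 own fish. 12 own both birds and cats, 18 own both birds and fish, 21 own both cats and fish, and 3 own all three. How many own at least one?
|A∪B∪C| = 45+64+76-12-18-21+3 = 137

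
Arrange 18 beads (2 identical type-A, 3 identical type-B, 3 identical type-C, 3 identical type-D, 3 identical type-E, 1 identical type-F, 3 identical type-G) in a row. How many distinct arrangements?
18! / (2! × 3! × 3! × 3! × 3! × 1! × 3!) = 411675264000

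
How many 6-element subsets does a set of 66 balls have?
C(66,6) = 66!/(6!×60!) = 90858768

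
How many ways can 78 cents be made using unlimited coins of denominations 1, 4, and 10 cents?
Coefficient of x^78 in 1/(1-x^1) · 1/(1-x^4) · 1/(1-x^10). Case on j = number of 10-cent coins (j = 0..7); remainder r = 78 - 10j is made from {1,4} in ⌊r/4⌋+1 ways. r = 78, 68, 58, 48, 38, 28, 18, 8 → 20 + 18 + 15 + 13 + 10 + 8 + 5 + 3 = 92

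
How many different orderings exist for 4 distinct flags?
4! = 24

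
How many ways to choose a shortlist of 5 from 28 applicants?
C(28,5) = 28!/(5!×23!) = 98280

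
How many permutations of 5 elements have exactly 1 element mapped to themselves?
Choose the 1 fixed point C(5,1) = 5, derange the rest: !4 = Σ_{j=0}^{4} (-1)^j·4!/j! = 24 - 24 + 12 - 4 + 1 = 9. Product = 5 × 9 = 45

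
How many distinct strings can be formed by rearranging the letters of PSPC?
4! / (2! × 1! × 1!) = 12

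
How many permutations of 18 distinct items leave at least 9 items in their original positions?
Exactly j fixed points: C(18,j)·!(18-j); sum over j ≥ 9 (derangement numbers via !m = (m-1)·(!(m-1) + !(m-2)): !0..!9 = 1, 0, 1, 2, 9, 44, 265, 1854, 14833, 133496). Σ_{j=9}^{18} C(18,j)·!(18-j) = C(18,9)·!9 + C(18,10)·!8 + C(18,11)·!7 + C(18,12)·!6 + C(18,13)·!5 + C(18,14)·!4 + C(18,15)·!3 + C(18,16)·!2 + C(18,17)·!1 + C(18,18)·!0 = 48620·133496 + 43758·14833 + 31824·1854 + 18564·265 + 8568·44 + 3060·9 + 816·2 + 153·1 + 18·0 + 1·1 = 7203965408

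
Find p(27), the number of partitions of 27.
Pentagonal recurrence p(n) = p(n-1) + p(n-2) - p(n-5) - p(n-7) + p(n-12) + p(n-15) - ... gives p(0..26) = 1, 1, 2, 3, 5, 7, 11, 15, 22, 30, 42, 56, 77, 101, 135, 176, 231, 297, 385, 490, 627, 792, 1002, 1255, 1575, 1958, 2436. p(27) = p(26) + p(25) - p(22) - p(20) + p(15) + p(12) - p(5) - p(1) = 2436 + 1958 - 1002 - 627 + 176 + 77 - 7 - 1 = 3010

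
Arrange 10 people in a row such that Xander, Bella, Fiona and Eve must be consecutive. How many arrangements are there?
Treat the 4 as one block: (10-4+1)! × 4! = 5040 × 24 = 120960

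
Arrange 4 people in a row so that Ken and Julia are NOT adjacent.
Total - adjacent = 4! - (4-1)!×2 = 24 - 12 = 12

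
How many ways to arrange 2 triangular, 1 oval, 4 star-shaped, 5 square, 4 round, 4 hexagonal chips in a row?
20! / (2! × 1! × 4! × 5! × 4! × 4!) = 733296564000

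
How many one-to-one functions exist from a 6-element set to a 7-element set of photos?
P(7,6) = 7!/(7-6)! = 5040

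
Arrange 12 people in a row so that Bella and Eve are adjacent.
Treat as block: (12-1)! × 2! = 39916800 × 2 = 79833600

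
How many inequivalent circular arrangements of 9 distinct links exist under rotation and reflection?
(9-1)!/2 = 40320/2 = 20160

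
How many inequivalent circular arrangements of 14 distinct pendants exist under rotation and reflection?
(14-1)!/2 = 6227020800/2 = 3113510400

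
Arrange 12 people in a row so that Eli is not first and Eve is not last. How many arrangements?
By inclusion-exclusion: 12! - 2×(12-1)! + (12-2)! = 479001600 - 79833600 + 3628800 = 402796800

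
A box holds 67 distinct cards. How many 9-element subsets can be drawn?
C(67,9) = 67!/(9!×58!) = 42757703560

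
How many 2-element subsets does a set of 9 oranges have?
C(9,2) = 9!/(2!×7!) = 36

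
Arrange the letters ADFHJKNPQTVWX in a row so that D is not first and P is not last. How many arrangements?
By inclusion-exclusion: 13! - 2×(13-1)! + (13-2)! = 6227020800 - 958003200 + 39916800 = 5308934400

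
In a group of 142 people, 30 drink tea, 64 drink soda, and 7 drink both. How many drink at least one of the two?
|A∪B| = |A| + |B| - |A∩B| = 30 + 64 - 7 = 87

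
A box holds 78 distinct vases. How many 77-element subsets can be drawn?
C(78,77) = 78!/(77!×1!) = 78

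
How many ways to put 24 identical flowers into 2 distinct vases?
C(24+2-1, 2-1) = C(25, 1) = 25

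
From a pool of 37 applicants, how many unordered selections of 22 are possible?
C(37,22) = 37!/(22!×15!) = 9364199760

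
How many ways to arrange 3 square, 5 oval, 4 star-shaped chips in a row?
12! / (3! × 5! × 4!) = 27720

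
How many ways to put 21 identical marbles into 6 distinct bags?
C(21+6-1, 6-1) = C(26, 5) = 65780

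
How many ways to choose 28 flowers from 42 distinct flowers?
C(42,28) = 42!/(28!×14!) = 52860229080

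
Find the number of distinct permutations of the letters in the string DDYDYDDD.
8! / (6! × 2!) = 28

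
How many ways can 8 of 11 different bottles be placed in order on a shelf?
P(11,8) = 11!/(11-8)! = 6652800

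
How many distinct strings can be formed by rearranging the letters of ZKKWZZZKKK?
10! / (4! × 5! × 1!) = 1260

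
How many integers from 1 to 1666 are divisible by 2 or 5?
⌊1666/2⌋ + ⌊1666/5⌋ - ⌊1666/10⌋ = 833 + 333 - 166 = 1000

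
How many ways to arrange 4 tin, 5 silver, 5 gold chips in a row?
14! / (4! × 5! × 5!) = 252252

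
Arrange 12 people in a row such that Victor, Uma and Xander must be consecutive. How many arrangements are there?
Treat the 3 as one block: (12-3+1)! × 3! = 3628800 × 6 = 21772800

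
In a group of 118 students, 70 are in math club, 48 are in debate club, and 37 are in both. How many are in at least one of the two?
|A∪B| = |A| + |B| - |A∩B| = 70 + 48 - 37 = 81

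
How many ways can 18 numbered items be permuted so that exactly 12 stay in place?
Choose the 12 fixed points C(18,12) = 18564, derange the rest: !6 = Σ_{j=0}^{6} (-1)^j·6!/j! = 720 - 720 + 360 - 120 + 30 - 6 + 1 = 265. Product = 18564 × 265 = 4919460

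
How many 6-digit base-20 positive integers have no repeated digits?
First digit: 19 choices (nonzero). Then descending: 19 × 19 × 18 × 17 × 16 × 15 = 26511840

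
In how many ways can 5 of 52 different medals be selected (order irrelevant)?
C(52,5) = 52!/(5!×47!) = 2598960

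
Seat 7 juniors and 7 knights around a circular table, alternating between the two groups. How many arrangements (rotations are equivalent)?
Fix one of the juniors: (7-1)! ways for the remaining juniors, × 7! ways for the knights = 720 × 5040 = 3628800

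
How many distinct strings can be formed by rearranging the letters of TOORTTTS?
8! / (1! × 1! × 4! × 2!) = 840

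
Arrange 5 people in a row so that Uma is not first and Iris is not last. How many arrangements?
By inclusion-exclusion: 5! - 2×(5-1)! + (5-2)! = 120 - 48 + 6 = 78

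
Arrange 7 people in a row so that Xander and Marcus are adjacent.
Treat as block: (7-1)! × 2! = 720 × 2 = 1440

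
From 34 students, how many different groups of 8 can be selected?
C(34,8) = 34!/(8!×26!) = 18156204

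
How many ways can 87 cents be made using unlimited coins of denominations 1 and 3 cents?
Coefficient of x^87 in 1/(1-x^1) · 1/(1-x^3). Use j coins of 3 for j = 0..⌊87/3⌋ = 29, the rest in 1s: 29 + 1 = 30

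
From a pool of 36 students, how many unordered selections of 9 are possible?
C(36,9) = 36!/(9!×27!) = 94143280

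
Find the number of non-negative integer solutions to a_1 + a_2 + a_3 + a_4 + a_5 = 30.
C(30+5-1, 5-1) = C(34, 4) = 46376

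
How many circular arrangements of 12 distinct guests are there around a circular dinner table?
Circular: fix one position, arrange the rest. (12-1)! = 39916800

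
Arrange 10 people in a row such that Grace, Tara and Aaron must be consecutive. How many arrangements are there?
Treat the 3 as one block: (10-3+1)! × 3! = 40320 × 6 = 241920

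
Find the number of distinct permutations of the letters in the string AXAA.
4! / (1! × 3!) = 4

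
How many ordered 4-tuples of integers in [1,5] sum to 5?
Coefficient of x^5 in (x + x² + ... + x^5)^4. By inclusion-exclusion on dice exceeding 5: Σ_j (-1)^j C(4,j)·C(5-1-5j, 3) = C(4,0)·C(4,3) = 1·4 = 4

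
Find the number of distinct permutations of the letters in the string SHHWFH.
6! / (1! × 1! × 3! × 1!) = 120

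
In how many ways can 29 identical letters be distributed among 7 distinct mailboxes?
C(29+7-1, 7-1) = C(35, 6) = 1623160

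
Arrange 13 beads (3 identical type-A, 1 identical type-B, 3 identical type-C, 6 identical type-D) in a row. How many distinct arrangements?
13! / (3! × 1! × 3! × 6!) = 240240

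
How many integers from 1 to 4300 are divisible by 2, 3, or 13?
⌊4300/2⌋+⌊4300/3⌋+⌊4300/13⌋ - ⌊4300/6⌋-⌊4300/26⌋-⌊4300/39⌋ + ⌊4300/78⌋ = 2150+1433+330 - 716-165-110 + 55 = 2977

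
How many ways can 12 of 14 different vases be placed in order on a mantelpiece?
P(14,12) = 14!/(14-12)! = 43589145600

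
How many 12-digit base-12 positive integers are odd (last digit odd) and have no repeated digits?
Last∈{1,3,5,7,9,11}. Last=0: 0. Last nonzero: 6×10×P(10,10) = 217728000. Total = 217728000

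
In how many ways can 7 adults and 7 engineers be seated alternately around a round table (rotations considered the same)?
Fix one of the adults: (7-1)! ways for the remaining adults, × 7! ways for the engineers = 720 × 5040 = 3628800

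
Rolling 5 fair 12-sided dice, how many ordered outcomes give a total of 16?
Coefficient of x^16 in (x + x² + ... + x^12)^5. By inclusion-exclusion on dice exceeding 12: Σ_j (-1)^j C(5,j)·C(16-1-12j, 4) = C(5,0)·C(15,4) = 1·1365 = 1365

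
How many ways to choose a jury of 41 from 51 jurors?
C(51,41) = 51!/(41!×10!) = 12777711870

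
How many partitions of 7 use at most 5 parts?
By conjugation, equals partitions of 7 into parts ≤ 5. Let r_j(i) = number of partitions of i into parts ≤ j, for i = 0..7. r_1(i) = 1 for all i; r_j(i) = r_{j-1}(i) + r_j(i-j). Rows j = 2..5: ≤2: 1 1 2 2 3 3 4 4; ≤3: 1 1 2 3 4 5 7 8; ≤4: 1 1 2 3 5 6 9 11; ≤5: 1 1 2 3 5 7 10 13. r_5(7) = 13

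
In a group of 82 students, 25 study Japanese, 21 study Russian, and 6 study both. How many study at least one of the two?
|A∪B| = |A| + |B| - |A∩B| = 25 + 21 - 6 = 40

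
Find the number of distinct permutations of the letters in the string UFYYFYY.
7! / (4! × 1! × 2!) = 105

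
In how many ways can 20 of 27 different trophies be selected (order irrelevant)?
C(27,20) = 27!/(20!×7!) = 888030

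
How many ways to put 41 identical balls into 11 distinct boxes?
C(41+11-1, 11-1) = C(51, 10) = 12777711870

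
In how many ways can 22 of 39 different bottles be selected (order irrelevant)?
C(39,22) = 39!/(22!×17!) = 51021117810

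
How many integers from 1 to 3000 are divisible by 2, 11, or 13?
⌊3000/2⌋+⌊3000/11⌋+⌊3000/13⌋ - ⌊3000/22⌋-⌊3000/26⌋-⌊3000/143⌋ + ⌊3000/286⌋ = 1500+272+230 - 136-115-20 + 10 = 1741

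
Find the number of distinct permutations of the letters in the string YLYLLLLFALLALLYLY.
17! / (10! × 1! × 4! × 2!) = 2042040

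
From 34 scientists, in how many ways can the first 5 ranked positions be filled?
P(34,5) = 34!/(34-5)! = 33390720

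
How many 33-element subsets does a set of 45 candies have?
C(45,33) = 45!/(33!×12!) = 28760021745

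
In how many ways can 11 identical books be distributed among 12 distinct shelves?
C(11+12-1, 12-1) = C(22, 11) = 705432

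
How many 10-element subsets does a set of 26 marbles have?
C(26,10) = 26!/(10!×16!) = 5311735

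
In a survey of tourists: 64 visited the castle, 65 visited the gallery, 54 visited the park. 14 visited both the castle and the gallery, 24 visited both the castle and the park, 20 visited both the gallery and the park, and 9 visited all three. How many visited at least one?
|A∪B∪C| = 64+65+54-14-24-20+9 = 134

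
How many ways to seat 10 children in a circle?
Circular: fix one position, arrange the rest. (10-1)! = 362880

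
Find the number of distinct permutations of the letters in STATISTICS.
10! / (3! × 3! × 1! × 2! × 1!) = 50400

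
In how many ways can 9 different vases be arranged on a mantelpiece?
9! = 362880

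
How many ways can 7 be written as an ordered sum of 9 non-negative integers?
C(7+9-1, 9-1) = C(15, 8) = 6435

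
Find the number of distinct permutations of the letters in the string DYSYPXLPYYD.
11! / (1! × 1! × 2! × 1! × 2! × 4!) = 415800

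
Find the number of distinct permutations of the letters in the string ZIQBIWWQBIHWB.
13! / (3! × 3! × 1! × 3! × 2! × 1!) = 14414400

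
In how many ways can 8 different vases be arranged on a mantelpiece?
8! = 40320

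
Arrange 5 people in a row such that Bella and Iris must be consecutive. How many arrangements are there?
Treat the 2 as one block: (5-2+1)! × 2! = 24 × 2 = 48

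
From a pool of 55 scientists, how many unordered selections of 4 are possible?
C(55,4) = 55!/(4!×51!) = 341055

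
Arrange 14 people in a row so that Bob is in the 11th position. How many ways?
Fix one position: (14-1)! = 6227020800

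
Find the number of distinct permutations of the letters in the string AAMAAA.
6! / (1! × 5!) = 6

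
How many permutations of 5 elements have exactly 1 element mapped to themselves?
Choose the 1 fixed point C(5,1) = 5, derange the rest: !4 = Σ_{j=0}^{4} (-1)^j·4!/j! = 24 - 24 + 12 - 4 + 1 = 9. Product = 5 × 9 = 45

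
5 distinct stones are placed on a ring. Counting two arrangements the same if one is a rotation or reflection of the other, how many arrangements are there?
(5-1)!/2 = 24/2 = 12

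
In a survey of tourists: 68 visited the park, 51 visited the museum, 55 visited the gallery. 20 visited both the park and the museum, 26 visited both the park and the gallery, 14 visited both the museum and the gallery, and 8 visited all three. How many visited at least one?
|A∪B∪C| = 68+51+55-20-26-14+8 = 122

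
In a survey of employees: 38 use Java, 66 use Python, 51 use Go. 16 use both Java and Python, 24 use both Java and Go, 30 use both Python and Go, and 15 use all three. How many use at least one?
|A∪B∪C| = 38+66+51-16-24-30+15 = 100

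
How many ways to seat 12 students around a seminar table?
Circular: fix one position, arrange the rest. (12-1)! = 39916800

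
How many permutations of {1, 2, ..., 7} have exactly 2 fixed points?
Choose the 2 fixed points C(7,2) = 21, derange the rest: !5 = Σ_{j=0}^{5} (-1)^j·5!/j! = 120 - 120 + 60 - 20 + 5 - 1 = 44. Product = 21 × 44 = 924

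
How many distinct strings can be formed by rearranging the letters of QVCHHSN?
7! / (1! × 1! × 1! × 1! × 1! × 2!) = 2520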